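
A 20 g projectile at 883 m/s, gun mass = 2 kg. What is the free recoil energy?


v_r = m_p*v_p/m_gun = 0.02*883/2 = 8.83 m/s, E_r = 0.5*m_gun*v_r^2 = 0.5*2*8.83^2 = 77.97 J

77.97 J


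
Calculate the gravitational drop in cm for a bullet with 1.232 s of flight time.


drop = 0.5*g*t^2 = 0.5*9.81*1.232^2 = 7.44493 m ≈ 744.5 cm

744.5 cm


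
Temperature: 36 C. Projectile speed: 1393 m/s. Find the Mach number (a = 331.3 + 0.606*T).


a = 331.3 + 0.606*(36) = 353.116 m/s
M = v/a = 1393/353.116 = 3.945

3.945


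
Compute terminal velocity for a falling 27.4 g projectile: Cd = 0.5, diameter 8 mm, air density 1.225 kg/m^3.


A = pi*(d/2)^2 = pi*(8/2000)^2 = 5.02655e-05 m^2
vt = sqrt(2mg/(Cd*rho*A)) = sqrt(2*0.0274*9.81/(0.5 * 1.225 * 5.02655e-05)) = 132.1 m/s

132.1 m/s


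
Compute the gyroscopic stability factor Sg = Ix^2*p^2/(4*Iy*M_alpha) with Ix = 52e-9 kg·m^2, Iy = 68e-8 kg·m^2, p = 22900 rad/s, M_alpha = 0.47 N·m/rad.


Sg = Ix^2 * p^2 / (4 * Iy * M_alpha) = (52e-9)^2 * 22900^2 / (4 * 68e-8 * 0.47) = 1.109

1.109


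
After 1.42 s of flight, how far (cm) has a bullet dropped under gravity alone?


drop = 0.5*g*t^2 = 0.5*9.81*1.42^2 = 9.89044 m ≈ 989 cm

989 cm


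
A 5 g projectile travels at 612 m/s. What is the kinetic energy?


E = 0.5*m*v^2 = 0.5*0.005*612^2 = 936.4 J

936.4 J


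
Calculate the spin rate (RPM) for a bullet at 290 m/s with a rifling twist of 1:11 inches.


twist_m = 11*0.0254 = 0.2794 m
spin = v/twist = 290/0.2794 = 1037.938 rev/s
RPM = spin*60 = 1037.938*60 ≈ 62276 RPM

62276 RPM


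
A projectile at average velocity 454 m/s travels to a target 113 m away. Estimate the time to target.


t = d/v = 113/454 = 0.2489 s

0.2489 s


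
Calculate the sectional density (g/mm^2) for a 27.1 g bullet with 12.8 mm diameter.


SD = m/d^2 = 27.1/12.8^2 = 0.1654 g/mm^2

0.1654 g/mm^2


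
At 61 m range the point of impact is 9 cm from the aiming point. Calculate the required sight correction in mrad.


1 mrad subtends 1 cm per 10 m of range, so adj = error_cm / (dist_m / 10) = 9 / (61/10) = 1.475 mrad

1.475 mrad


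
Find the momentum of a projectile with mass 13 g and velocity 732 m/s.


p = m*v = 0.013*732 = 9.516 kg·m/s

9.516 kg·m/s


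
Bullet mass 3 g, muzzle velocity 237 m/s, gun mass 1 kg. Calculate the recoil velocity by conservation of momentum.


v_recoil = m_p * v_p / m_gun = 0.003 * 237 / 1 = 0.711 m/s

0.711 m/s


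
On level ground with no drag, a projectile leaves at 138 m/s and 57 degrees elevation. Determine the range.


R = v0^2 * sin(2*theta) / g = 138^2 * sin(2*57°) / 9.81 = 1773 m

1773 m


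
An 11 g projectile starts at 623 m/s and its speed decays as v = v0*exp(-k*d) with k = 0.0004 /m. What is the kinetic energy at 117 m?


v = v0*exp(-k*d) = 623*exp(-0.0004*117) = 594.515 m/s
E = 0.5*m*v^2 = 0.5*0.011*594.515^2 = 1944 J

1944 J


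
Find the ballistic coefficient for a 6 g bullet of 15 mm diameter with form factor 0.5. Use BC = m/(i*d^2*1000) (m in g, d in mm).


BC = m/(i*d^2*1000) = 6/(0.5 * 15^2 * 1000) = 5.333e-05

5.333e-05


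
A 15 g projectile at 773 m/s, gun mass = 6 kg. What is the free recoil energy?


v_r = m_p*v_p/m_gun = 0.015*773/6 = 1.9325 m/s, E_r = 0.5*m_gun*v_r^2 = 0.5*6*1.9325^2 = 11.2 J

11.2 J


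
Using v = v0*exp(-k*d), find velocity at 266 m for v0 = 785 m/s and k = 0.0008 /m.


v = v0*exp(-k*d) = 785*exp(-0.0008*266) = 634.5 m/s

634.5 m/s


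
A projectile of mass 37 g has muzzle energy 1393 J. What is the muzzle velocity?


v = sqrt(2*E/m) = sqrt(2*1393/0.037) = 274.4 m/s

274.4 m/s


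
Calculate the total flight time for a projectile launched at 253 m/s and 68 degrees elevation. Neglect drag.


T = 2*v0*sin(theta)/g = 2*253*sin(68°)/9.81 = 47.82 s

47.82 s


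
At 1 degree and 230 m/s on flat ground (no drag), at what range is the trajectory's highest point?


R = v0^2*sin(2*theta)/g = 230^2*sin(2*1°)/9.81 = 188.194 m
apex_dist = R/2 = 188.194/2 = 94.1 m

94.1 m


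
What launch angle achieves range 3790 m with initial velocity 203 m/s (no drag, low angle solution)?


sin(2*theta) = R*g/v0^2 = 3790*9.81/203^2 = 0.902228, theta = arcsin(0.902228)/2 = 32.23°

32.23 degrees


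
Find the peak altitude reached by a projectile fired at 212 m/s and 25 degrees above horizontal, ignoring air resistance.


H = (v0*sin(theta))^2 / (2g) = (212*sin(25°))^2 / (2*9.81) = 409.1 m

409.1 m


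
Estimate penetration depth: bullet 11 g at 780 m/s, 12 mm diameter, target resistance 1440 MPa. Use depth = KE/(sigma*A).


A = pi*(d/2)^2 = pi*(12/2)^2 = 113.097 mm^2
E = 0.5*m*v^2 = 0.5*0.011*780^2 = 3346.2 J
depth = E/(sigma*A) = 3346.2 J / (1440 MPa * 113.097 mm^2) = 3346.2/(1440 * 113.097) m = 0.0205465 m ≈ 20.55 mm

20.55 mm


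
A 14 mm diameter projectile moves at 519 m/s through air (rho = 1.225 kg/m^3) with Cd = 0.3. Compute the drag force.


A = pi*(d/2)^2 = pi*(14/2000)^2 = 1.53938e-04 m^2
Fd = 0.5*Cd*rho*A*v^2 = 0.5*0.3*1.225*1.53938e-04*519^2 = 7.619 N

7.619 N


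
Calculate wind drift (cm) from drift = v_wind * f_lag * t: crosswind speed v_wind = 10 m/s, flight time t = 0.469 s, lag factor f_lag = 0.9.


drift = v_wind * lag * t = 10 * 0.9 * 0.469 = 4.221 m ≈ 422.1 cm

422.1 cm


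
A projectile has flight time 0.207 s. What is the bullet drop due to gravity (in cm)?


drop = 0.5*g*t^2 = 0.5*9.81*0.207^2 = 0.210174 m ≈ 21.02 cm

21.02 cm


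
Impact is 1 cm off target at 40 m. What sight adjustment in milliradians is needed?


1 mrad subtends 1 cm per 10 m of range, so adj = error_cm / (dist_m / 10) = 1 / (40/10) = 0.25 mrad

0.25 mrad


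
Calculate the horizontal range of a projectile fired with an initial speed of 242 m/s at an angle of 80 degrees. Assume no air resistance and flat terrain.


R = v0^2 * sin(2*theta) / g = 242^2 * sin(2*80°) / 9.81 = 2042 m

2042 m


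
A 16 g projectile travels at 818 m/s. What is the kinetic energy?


E = 0.5*m*v^2 = 0.5*0.016*818^2 = 5353 J

5353 J


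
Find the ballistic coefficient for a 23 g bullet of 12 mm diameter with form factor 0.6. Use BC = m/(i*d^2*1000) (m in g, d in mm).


BC = m/(i*d^2*1000) = 23/(0.6 * 12^2 * 1000) = 0.0002662

0.0002662


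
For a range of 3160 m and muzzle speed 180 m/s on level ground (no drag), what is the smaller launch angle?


sin(2*theta) = R*g/v0^2 = 3160*9.81/180^2 = 0.956778, theta = arcsin(0.956778)/2 = 36.55°

36.55 degrees


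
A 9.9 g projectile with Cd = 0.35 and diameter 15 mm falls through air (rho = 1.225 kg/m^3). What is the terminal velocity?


A = pi*(d/2)^2 = pi*(15/2000)^2 = 1.76715e-04 m^2
vt = sqrt(2mg/(Cd*rho*A)) = sqrt(2*0.0099*9.81/(0.35 * 1.225 * 1.76715e-04)) = 50.63 m/s

50.63 m/s


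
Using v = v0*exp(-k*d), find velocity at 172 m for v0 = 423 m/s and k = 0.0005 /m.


v = v0*exp(-k*d) = 423*exp(-0.0005*172) = 388.1 m/s

388.1 m/s


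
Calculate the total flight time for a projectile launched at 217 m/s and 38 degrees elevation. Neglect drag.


T = 2*v0*sin(theta)/g = 2*217*sin(38°)/9.81 = 27.24 s

27.24 s


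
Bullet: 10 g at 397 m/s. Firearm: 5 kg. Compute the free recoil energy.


v_r = m_p*v_p/m_gun = 0.01*397/5 = 0.794 m/s, E_r = 0.5*m_gun*v_r^2 = 0.5*5*0.794^2 = 1.576 J

1.576 J


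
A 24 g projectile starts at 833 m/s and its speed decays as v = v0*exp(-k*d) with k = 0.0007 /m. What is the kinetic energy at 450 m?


v = v0*exp(-k*d) = 833*exp(-0.0007*450) = 607.914 m/s
E = 0.5*m*v^2 = 0.5*0.024*607.914^2 = 4435 J

4435 J


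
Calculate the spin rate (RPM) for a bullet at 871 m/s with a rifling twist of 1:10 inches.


twist_m = 10*0.0254 = 0.254 m
spin = v/twist = 871/0.254 = 3429.134 rev/s
RPM = spin*60 = 3429.134*60 ≈ 205748 RPM

205748 RPM


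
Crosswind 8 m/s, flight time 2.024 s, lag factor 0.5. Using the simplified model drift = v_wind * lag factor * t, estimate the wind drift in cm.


drift = v_wind * lag * t = 8 * 0.5 * 2.024 = 8.096 m ≈ 809.6 cm

809.6 cm


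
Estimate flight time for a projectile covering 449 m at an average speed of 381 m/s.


t = d/v = 449/381 = 1.178 s

1.178 s


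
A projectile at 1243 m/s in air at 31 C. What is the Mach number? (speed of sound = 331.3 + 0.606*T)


a = 331.3 + 0.606*(31) = 350.086 m/s
M = v/a = 1243/350.086 = 3.551

3.551


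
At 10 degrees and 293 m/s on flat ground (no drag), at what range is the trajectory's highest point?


R = v0^2*sin(2*theta)/g = 293^2*sin(2*10°)/9.81 = 2993.08 m
apex_dist = R/2 = 2993.08/2 = 1497 m

1497 m


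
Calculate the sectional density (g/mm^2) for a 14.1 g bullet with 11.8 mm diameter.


SD = m/d^2 = 14.1/11.8^2 = 0.1013 g/mm^2

0.1013 g/mm^2


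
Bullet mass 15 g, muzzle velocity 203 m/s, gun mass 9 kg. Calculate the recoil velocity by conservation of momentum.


v_recoil = m_p * v_p / m_gun = 0.015 * 203 / 9 = 0.3383 m/s

0.3383 m/s


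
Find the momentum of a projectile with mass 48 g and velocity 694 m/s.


p = m*v = 0.048*694 = 33.31 kg·m/s

33.31 kg·m/s


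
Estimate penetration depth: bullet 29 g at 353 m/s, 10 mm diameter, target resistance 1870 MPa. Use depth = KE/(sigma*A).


A = pi*(d/2)^2 = pi*(10/2)^2 = 78.5398 mm^2
E = 0.5*m*v^2 = 0.5*0.029*353^2 = 1806.83 J
depth = E/(sigma*A) = 1806.83 J / (1870 MPa * 78.5398 mm^2) = 1806.83/(1870 * 78.5398) m = 0.0123023 m ≈ 12.3 mm

12.3 mm


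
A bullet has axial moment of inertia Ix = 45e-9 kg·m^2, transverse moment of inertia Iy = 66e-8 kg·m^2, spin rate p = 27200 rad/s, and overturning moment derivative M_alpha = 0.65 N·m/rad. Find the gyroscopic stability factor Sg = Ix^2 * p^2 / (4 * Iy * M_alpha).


Sg = Ix^2 * p^2 / (4 * Iy * M_alpha) = (45e-9)^2 * 27200^2 / (4 * 66e-8 * 0.65) = 0.8731

0.8731


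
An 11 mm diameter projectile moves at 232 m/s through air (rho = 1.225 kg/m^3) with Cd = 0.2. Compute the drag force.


A = pi*(d/2)^2 = pi*(11/2000)^2 = 9.50332e-05 m^2
Fd = 0.5*Cd*rho*A*v^2 = 0.5*0.2*1.225*9.50332e-05*232^2 = 0.6266 N

0.6266 N


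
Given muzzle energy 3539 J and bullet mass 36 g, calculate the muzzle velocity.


v = sqrt(2*E/m) = sqrt(2*3539/0.036) = 443.4 m/s

443.4 m/s


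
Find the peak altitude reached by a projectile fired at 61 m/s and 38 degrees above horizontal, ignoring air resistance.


H = (v0*sin(theta))^2 / (2g) = (61*sin(38°))^2 / (2*9.81) = 71.89 m

71.89 m


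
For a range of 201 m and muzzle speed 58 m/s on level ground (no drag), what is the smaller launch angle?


sin(2*theta) = R*g/v0^2 = 201*9.81/58^2 = 0.58615, theta = arcsin(0.58615)/2 = 17.94°

17.94 degrees


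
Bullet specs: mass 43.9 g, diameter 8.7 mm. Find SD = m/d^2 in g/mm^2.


SD = m/d^2 = 43.9/8.7^2 = 0.58 g/mm^2

0.58 g/mm^2


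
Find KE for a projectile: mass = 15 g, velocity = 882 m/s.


E = 0.5*m*v^2 = 0.5*0.015*882^2 = 5834 J

5834 J


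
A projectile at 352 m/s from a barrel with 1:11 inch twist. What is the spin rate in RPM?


twist_m = 11*0.0254 = 0.2794 m
spin = v/twist = 352/0.2794 = 1259.843 rev/s
RPM = spin*60 = 1259.843*60 ≈ 75591 RPM

75591 RPM


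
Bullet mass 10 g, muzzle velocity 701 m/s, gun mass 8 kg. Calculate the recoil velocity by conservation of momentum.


v_recoil = m_p * v_p / m_gun = 0.01 * 701 / 8 = 0.8762 m/s

0.8762 m/s


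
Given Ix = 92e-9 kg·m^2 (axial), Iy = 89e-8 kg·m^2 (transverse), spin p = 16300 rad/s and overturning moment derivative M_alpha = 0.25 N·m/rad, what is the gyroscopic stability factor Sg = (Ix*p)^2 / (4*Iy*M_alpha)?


Sg = Ix^2 * p^2 / (4 * Iy * M_alpha) = (92e-9)^2 * 16300^2 / (4 * 89e-8 * 0.25) = 2.527

2.527


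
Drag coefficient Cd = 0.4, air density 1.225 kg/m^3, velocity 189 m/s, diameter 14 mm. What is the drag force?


A = pi*(d/2)^2 = pi*(14/2000)^2 = 1.53938e-04 m^2
Fd = 0.5*Cd*rho*A*v^2 = 0.5*0.4*1.225*1.53938e-04*189^2 = 1.347 N

1.347 N


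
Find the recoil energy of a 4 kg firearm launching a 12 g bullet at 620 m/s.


v_r = m_p*v_p/m_gun = 0.012*620/4 = 1.86 m/s, E_r = 0.5*m_gun*v_r^2 = 0.5*4*1.86^2 = 6.919 J

6.919 J


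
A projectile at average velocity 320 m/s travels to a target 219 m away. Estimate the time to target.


t = d/v = 219/320 = 0.6844 s

0.6844 s


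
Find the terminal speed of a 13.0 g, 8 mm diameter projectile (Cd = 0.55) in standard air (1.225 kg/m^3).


A = pi*(d/2)^2 = pi*(8/2000)^2 = 5.02655e-05 m^2
vt = sqrt(2mg/(Cd*rho*A)) = sqrt(2*0.013*9.81/(0.55 * 1.225 * 5.02655e-05)) = 86.78 m/s

86.78 m/s


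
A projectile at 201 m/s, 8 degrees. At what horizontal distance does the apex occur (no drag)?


R = v0^2*sin(2*theta)/g = 201^2*sin(2*8°)/9.81 = 1135.17 m
apex_dist = R/2 = 1135.17/2 = 567.6 m

567.6 m


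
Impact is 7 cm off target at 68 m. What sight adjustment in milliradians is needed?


1 mrad subtends 1 cm per 10 m of range, so adj = error_cm / (dist_m / 10) = 7 / (68/10) = 1.029 mrad

1.029 mrad


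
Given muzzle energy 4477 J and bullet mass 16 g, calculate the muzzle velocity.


v = sqrt(2*E/m) = sqrt(2*4477/0.016) = 748.1 m/s

748.1 m/s


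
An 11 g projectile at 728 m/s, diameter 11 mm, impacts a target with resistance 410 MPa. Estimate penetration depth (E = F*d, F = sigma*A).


A = pi*(d/2)^2 = pi*(11/2)^2 = 95.0332 mm^2
E = 0.5*m*v^2 = 0.5*0.011*728^2 = 2914.91 J
depth = E/(sigma*A) = 2914.91 J / (410 MPa * 95.0332 mm^2) = 2914.91/(410 * 95.0332) m = 0.0748112 m ≈ 74.81 mm

74.81 mm


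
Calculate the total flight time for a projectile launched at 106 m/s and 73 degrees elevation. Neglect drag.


T = 2*v0*sin(theta)/g = 2*106*sin(73°)/9.81 = 20.67 s

20.67 s


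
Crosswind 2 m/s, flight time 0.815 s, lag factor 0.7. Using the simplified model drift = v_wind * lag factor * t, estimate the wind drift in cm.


drift = v_wind * lag * t = 2 * 0.7 * 0.815 = 1.141 m ≈ 114.1 cm

114.1 cm


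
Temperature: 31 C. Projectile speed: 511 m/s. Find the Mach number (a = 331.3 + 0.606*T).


a = 331.3 + 0.606*(31) = 350.086 m/s
M = v/a = 511/350.086 = 1.46

1.46


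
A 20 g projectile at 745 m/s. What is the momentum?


p = m*v = 0.02*745 = 14.9 kg·m/s

14.9 kg·m/s


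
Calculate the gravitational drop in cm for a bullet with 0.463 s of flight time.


drop = 0.5*g*t^2 = 0.5*9.81*0.463^2 = 1.05148 m ≈ 105.1 cm

105.1 cm


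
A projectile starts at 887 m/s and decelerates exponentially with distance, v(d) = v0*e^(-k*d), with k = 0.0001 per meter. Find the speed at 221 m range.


v = v0*exp(-k*d) = 887*exp(-0.0001*221) = 867.6 m/s

867.6 m/s


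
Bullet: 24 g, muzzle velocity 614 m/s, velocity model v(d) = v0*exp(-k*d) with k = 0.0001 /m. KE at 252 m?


v = v0*exp(-k*d) = 614*exp(-0.0001*252) = 598.721 m/s
E = 0.5*m*v^2 = 0.5*0.024*598.721^2 = 4302 J

4302 J


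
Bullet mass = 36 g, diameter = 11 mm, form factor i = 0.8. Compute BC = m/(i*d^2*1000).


BC = m/(i*d^2*1000) = 36/(0.8 * 11^2 * 1000) = 0.0003719

0.0003719


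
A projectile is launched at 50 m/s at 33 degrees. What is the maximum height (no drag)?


H = (v0*sin(theta))^2 / (2g) = (50*sin(33°))^2 / (2*9.81) = 37.8 m

37.8 m


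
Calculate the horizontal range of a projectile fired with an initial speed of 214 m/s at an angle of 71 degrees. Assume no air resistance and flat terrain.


R = v0^2 * sin(2*theta) / g = 214^2 * sin(2*71°) / 9.81 = 2874 m

2874 m


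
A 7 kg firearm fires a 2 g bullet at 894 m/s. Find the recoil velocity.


v_recoil = m_p * v_p / m_gun = 0.002 * 894 / 7 = 0.2554 m/s

0.2554 m/s


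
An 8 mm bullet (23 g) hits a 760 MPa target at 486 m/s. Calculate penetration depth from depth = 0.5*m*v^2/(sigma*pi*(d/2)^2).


A = pi*(d/2)^2 = pi*(8/2)^2 = 50.2655 mm^2
E = 0.5*m*v^2 = 0.5*0.023*486^2 = 2716.25 J
depth = E/(sigma*A) = 2716.25 J / (760 MPa * 50.2655 mm^2) = 2716.25/(760 * 50.2655) m = 0.0711028 m ≈ 71.1 mm

71.1 mm


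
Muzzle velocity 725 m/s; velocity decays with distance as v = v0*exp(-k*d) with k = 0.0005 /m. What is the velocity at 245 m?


v = v0*exp(-k*d) = 725*exp(-0.0005*245) = 641.4 m/s

641.4 m/s


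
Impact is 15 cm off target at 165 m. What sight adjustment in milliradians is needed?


1 mrad subtends 1 cm per 10 m of range, so adj = error_cm / (dist_m / 10) = 15 / (165/10) = 0.9091 mrad

0.9091 mrad


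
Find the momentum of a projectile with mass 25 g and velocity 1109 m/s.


p = m*v = 0.025*1109 = 27.73 kg·m/s

27.73 kg·m/s


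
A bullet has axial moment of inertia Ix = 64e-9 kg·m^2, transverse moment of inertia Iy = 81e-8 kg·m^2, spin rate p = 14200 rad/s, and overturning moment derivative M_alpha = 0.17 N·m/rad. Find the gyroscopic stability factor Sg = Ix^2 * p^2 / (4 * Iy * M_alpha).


Sg = Ix^2 * p^2 / (4 * Iy * M_alpha) = (64e-9)^2 * 14200^2 / (4 * 81e-8 * 0.17) = 1.499

1.499


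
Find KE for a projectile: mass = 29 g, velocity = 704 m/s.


E = 0.5*m*v^2 = 0.5*0.029*704^2 = 7186 J

7186 J


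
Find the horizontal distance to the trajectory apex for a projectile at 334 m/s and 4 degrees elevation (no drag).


R = v0^2*sin(2*theta)/g = 334^2*sin(2*4°)/9.81 = 1582.63 m
apex_dist = R/2 = 1582.63/2 = 791.3 m

791.3 m


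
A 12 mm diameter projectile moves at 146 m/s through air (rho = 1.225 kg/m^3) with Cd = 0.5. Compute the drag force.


A = pi*(d/2)^2 = pi*(12/2000)^2 = 1.13097e-04 m^2
Fd = 0.5*Cd*rho*A*v^2 = 0.5*0.5*1.225*1.13097e-04*146^2 = 0.7383 N

0.7383 N


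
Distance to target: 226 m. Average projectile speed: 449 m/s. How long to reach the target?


t = d/v = 226/449 = 0.5033 s

0.5033 s


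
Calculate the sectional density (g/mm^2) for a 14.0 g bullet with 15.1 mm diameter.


SD = m/d^2 = 14.0/15.1^2 = 0.0614 g/mm^2

0.0614 g/mm^2


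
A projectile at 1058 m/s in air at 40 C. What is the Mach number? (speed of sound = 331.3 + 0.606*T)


a = 331.3 + 0.606*(40) = 355.54 m/s
M = v/a = 1058/355.54 = 2.976

2.976


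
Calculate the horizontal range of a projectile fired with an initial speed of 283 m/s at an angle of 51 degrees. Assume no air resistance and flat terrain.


R = v0^2 * sin(2*theta) / g = 283^2 * sin(2*51°) / 9.81 = 7986 m

7986 m


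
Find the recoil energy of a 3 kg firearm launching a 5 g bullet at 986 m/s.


v_r = m_p*v_p/m_gun = 0.005*986/3 = 1.64333 m/s, E_r = 0.5*m_gun*v_r^2 = 0.5*3*1.64333^2 = 4.051 J

4.051 J


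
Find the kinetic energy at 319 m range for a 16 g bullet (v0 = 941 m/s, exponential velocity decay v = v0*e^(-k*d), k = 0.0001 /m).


v = v0*exp(-k*d) = 941*exp(-0.0001*319) = 911.456 m/s
E = 0.5*m*v^2 = 0.5*0.016*911.456^2 = 6646 J

6646 J


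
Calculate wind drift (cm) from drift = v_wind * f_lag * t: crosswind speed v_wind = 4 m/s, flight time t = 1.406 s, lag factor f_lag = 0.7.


drift = v_wind * lag * t = 4 * 0.7 * 1.406 = 3.9368 m ≈ 393.7 cm

393.7 cm


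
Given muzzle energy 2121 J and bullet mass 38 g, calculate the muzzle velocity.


v = sqrt(2*E/m) = sqrt(2*2121/0.038) = 334.1 m/s

334.1 m/s


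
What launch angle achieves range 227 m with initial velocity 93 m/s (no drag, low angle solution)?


sin(2*theta) = R*g/v0^2 = 227*9.81/93^2 = 0.257471, theta = arcsin(0.257471)/2 = 7.46°

7.46 degrees


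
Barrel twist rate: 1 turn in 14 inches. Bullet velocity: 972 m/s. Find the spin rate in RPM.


twist_m = 14*0.0254 = 0.3556 m
spin = v/twist = 972/0.3556 = 2733.408 rev/s
RPM = spin*60 = 2733.408*60 ≈ 164004 RPM

164004 RPM


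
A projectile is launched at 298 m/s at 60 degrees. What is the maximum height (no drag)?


H = (v0*sin(theta))^2 / (2g) = (298*sin(60°))^2 / (2*9.81) = 3395 m

3395 m


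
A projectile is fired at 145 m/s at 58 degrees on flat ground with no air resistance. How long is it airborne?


T = 2*v0*sin(theta)/g = 2*145*sin(58°)/9.81 = 25.07 s

25.07 s


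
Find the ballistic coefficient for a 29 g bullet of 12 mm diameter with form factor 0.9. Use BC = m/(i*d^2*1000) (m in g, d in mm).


BC = m/(i*d^2*1000) = 29/(0.9 * 12^2 * 1000) = 0.0002238

0.0002238


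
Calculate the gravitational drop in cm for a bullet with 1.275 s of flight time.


drop = 0.5*g*t^2 = 0.5*9.81*1.275^2 = 7.97369 m ≈ 797.4 cm

797.4 cm


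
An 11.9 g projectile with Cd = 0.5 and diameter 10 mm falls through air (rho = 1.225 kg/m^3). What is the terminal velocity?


A = pi*(d/2)^2 = pi*(10/2000)^2 = 7.85398e-05 m^2
vt = sqrt(2mg/(Cd*rho*A)) = sqrt(2*0.0119*9.81/(0.5 * 1.225 * 7.85398e-05)) = 69.67 m/s

69.67 m/s


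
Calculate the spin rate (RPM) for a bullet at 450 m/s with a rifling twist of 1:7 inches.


twist_m = 7*0.0254 = 0.1778 m
spin = v/twist = 450/0.1778 = 2530.934 rev/s
RPM = spin*60 = 2530.934*60 ≈ 151856 RPM

151856 RPM


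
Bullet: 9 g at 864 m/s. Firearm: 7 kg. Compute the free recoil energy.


v_r = m_p*v_p/m_gun = 0.009*864/7 = 1.11086 m/s, E_r = 0.5*m_gun*v_r^2 = 0.5*7*1.11086^2 = 4.319 J

4.319 J


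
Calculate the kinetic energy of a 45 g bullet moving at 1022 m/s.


E = 0.5*m*v^2 = 0.5*0.045*1022^2 = 23501 J

23501 J


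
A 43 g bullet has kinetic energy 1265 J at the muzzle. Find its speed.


v = sqrt(2*E/m) = sqrt(2*1265/0.043) = 242.6 m/s

242.6 m/s


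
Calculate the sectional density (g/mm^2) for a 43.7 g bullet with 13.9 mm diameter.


SD = m/d^2 = 43.7/13.9^2 = 0.2262 g/mm^2

0.2262 g/mm^2


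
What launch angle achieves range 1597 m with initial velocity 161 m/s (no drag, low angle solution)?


sin(2*theta) = R*g/v0^2 = 1597*9.81/161^2 = 0.604397, theta = arcsin(0.604397)/2 = 18.59°

18.59 degrees


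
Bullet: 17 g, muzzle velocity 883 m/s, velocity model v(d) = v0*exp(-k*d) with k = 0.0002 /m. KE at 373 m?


v = v0*exp(-k*d) = 883*exp(-0.0002*373) = 819.525 m/s
E = 0.5*m*v^2 = 0.5*0.017*819.525^2 = 5709 J

5709 J


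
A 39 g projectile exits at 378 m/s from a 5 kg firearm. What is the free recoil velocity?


v_recoil = m_p * v_p / m_gun = 0.039 * 378 / 5 = 2.948 m/s

2.948 m/s


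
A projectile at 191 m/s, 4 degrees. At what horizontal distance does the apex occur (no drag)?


R = v0^2*sin(2*theta)/g = 191^2*sin(2*4°)/9.81 = 517.551 m
apex_dist = R/2 = 517.551/2 = 258.8 m

258.8 m


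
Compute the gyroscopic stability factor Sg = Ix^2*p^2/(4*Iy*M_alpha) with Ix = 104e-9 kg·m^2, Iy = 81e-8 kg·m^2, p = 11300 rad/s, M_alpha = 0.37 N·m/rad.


Sg = Ix^2 * p^2 / (4 * Iy * M_alpha) = (104e-9)^2 * 11300^2 / (4 * 81e-8 * 0.37) = 1.152

1.152


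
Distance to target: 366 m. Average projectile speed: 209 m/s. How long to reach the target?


t = d/v = 366/209 = 1.751 s

1.751 s


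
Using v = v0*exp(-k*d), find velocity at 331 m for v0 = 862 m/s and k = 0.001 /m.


v = v0*exp(-k*d) = 862*exp(-0.001*331) = 619.1 m/s

619.1 m/s


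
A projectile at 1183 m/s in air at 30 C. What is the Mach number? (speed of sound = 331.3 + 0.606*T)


a = 331.3 + 0.606*(30) = 349.48 m/s
M = v/a = 1183/349.48 = 3.385

3.385


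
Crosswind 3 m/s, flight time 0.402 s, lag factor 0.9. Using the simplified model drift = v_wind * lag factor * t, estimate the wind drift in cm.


drift = v_wind * lag * t = 3 * 0.9 * 0.402 = 1.0854 m ≈ 108.5 cm

108.5 cm


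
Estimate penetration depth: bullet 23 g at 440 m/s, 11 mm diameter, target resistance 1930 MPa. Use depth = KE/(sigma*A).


A = pi*(d/2)^2 = pi*(11/2)^2 = 95.0332 mm^2
E = 0.5*m*v^2 = 0.5*0.023*440^2 = 2226.4 J
depth = E/(sigma*A) = 2226.4 J / (1930 MPa * 95.0332 mm^2) = 2226.4/(1930 * 95.0332) m = 0.0121387 m ≈ 12.14 mm

12.14 mm


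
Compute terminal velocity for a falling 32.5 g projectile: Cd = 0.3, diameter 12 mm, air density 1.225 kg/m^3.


A = pi*(d/2)^2 = pi*(12/2000)^2 = 1.13097e-04 m^2
vt = sqrt(2mg/(Cd*rho*A)) = sqrt(2*0.0325*9.81/(0.3 * 1.225 * 1.13097e-04)) = 123.9 m/s

123.9 m/s


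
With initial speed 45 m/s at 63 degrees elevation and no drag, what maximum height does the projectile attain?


H = (v0*sin(theta))^2 / (2g) = (45*sin(63°))^2 / (2*9.81) = 81.94 m

81.94 m


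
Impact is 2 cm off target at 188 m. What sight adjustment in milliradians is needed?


1 mrad subtends 1 cm per 10 m of range, so adj = error_cm / (dist_m / 10) = 2 / (188/10) = 0.1064 mrad

0.1064 mrad


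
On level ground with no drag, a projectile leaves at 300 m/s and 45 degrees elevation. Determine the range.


R = v0^2 * sin(2*theta) / g = 300^2 * sin(2*45°) / 9.81 = 9174 m

9174 m


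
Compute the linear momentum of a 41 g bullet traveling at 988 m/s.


p = m*v = 0.041*988 = 40.51 kg·m/s

40.51 kg·m/s


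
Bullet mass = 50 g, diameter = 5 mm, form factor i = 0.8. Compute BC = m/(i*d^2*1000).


BC = m/(i*d^2*1000) = 50/(0.8 * 5^2 * 1000) = 0.0025

0.0025


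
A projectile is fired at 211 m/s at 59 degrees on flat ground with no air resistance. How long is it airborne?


T = 2*v0*sin(theta)/g = 2*211*sin(59°)/9.81 = 36.87 s

36.87 s


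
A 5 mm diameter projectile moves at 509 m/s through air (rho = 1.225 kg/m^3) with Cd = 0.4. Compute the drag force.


A = pi*(d/2)^2 = pi*(5/2000)^2 = 1.96350e-05 m^2
Fd = 0.5*Cd*rho*A*v^2 = 0.5*0.4*1.225*1.96350e-05*509^2 = 1.246 N

1.246 N


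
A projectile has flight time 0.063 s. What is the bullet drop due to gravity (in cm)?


drop = 0.5*g*t^2 = 0.5*9.81*0.063^2 = 0.0194679 m ≈ 1.947 cm

1.947 cm


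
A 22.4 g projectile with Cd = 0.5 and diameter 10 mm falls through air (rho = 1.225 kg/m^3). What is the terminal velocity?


A = pi*(d/2)^2 = pi*(10/2000)^2 = 7.85398e-05 m^2
vt = sqrt(2mg/(Cd*rho*A)) = sqrt(2*0.0224*9.81/(0.5 * 1.225 * 7.85398e-05)) = 95.58 m/s

95.58 m/s


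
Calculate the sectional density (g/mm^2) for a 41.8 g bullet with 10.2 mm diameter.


SD = m/d^2 = 41.8/10.2^2 = 0.4018 g/mm^2

0.4018 g/mm^2


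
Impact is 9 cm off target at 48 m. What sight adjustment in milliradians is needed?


1 mrad subtends 1 cm per 10 m of range, so adj = error_cm / (dist_m / 10) = 9 / (48/10) = 1.875 mrad

1.875 mrad


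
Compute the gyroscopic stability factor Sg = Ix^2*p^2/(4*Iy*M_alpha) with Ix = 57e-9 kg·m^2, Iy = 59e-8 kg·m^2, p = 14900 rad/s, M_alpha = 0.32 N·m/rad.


Sg = Ix^2 * p^2 / (4 * Iy * M_alpha) = (57e-9)^2 * 14900^2 / (4 * 59e-8 * 0.32) = 0.9551

0.9551


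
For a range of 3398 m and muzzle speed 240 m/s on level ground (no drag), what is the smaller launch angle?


sin(2*theta) = R*g/v0^2 = 3398*9.81/240^2 = 0.578722, theta = arcsin(0.578722)/2 = 17.68°

17.68 degrees


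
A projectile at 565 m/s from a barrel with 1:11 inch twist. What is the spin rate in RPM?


twist_m = 11*0.0254 = 0.2794 m
spin = v/twist = 565/0.2794 = 2022.19 rev/s
RPM = spin*60 = 2022.19*60 ≈ 121331 RPM

121331 RPM


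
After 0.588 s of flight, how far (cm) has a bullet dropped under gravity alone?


drop = 0.5*g*t^2 = 0.5*9.81*0.588^2 = 1.69587 m ≈ 169.6 cm

169.6 cm


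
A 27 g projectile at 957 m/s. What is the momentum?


p = m*v = 0.027*957 = 25.84 kg·m/s

25.84 kg·m/s


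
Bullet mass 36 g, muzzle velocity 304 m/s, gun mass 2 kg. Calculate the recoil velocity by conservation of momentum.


v_recoil = m_p * v_p / m_gun = 0.036 * 304 / 2 = 5.472 m/s

5.472 m/s


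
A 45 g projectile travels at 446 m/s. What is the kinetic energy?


E = 0.5*m*v^2 = 0.5*0.045*446^2 = 4476 J

4476 J


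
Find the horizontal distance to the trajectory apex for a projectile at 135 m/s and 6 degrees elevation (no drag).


R = v0^2*sin(2*theta)/g = 135^2*sin(2*6°)/9.81 = 386.258 m
apex_dist = R/2 = 386.258/2 = 193.1 m

193.1 m


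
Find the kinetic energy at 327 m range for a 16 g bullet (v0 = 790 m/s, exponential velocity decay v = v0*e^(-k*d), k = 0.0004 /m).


v = v0*exp(-k*d) = 790*exp(-0.0004*327) = 693.141 m/s
E = 0.5*m*v^2 = 0.5*0.016*693.141^2 = 3844 J

3844 J


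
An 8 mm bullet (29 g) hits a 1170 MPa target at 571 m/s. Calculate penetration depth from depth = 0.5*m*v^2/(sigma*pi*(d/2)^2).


A = pi*(d/2)^2 = pi*(8/2)^2 = 50.2655 mm^2
E = 0.5*m*v^2 = 0.5*0.029*571^2 = 4727.59 J
depth = E/(sigma*A) = 4727.59 J / (1170 MPa * 50.2655 mm^2) = 4727.59/(1170 * 50.2655) m = 0.0803868 m ≈ 80.39 mm

80.39 mm


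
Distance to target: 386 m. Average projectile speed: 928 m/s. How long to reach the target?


t = d/v = 386/928 = 0.4159 s

0.4159 s


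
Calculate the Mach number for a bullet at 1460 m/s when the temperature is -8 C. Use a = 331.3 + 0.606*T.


a = 331.3 + 0.606*(-8) = 326.452 m/s
M = v/a = 1460/326.452 = 4.472

4.472


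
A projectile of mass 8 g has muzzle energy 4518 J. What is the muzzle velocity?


v = sqrt(2*E/m) = sqrt(2*4518/0.008) = 1063 m/s

1063 m/s


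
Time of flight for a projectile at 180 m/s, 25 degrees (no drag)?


T = 2*v0*sin(theta)/g = 2*180*sin(25°)/9.81 = 15.51 s

15.51 s


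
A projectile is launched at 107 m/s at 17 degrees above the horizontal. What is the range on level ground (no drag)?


R = v0^2 * sin(2*theta) / g = 107^2 * sin(2*17°) / 9.81 = 652.6 m

652.6 m


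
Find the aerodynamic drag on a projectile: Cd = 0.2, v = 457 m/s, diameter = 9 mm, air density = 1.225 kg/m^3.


A = pi*(d/2)^2 = pi*(9/2000)^2 = 6.36173e-05 m^2
Fd = 0.5*Cd*rho*A*v^2 = 0.5*0.2*1.225*6.36173e-05*457^2 = 1.628 N

1.628 N


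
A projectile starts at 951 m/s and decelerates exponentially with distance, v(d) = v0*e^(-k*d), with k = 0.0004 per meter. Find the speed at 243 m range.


v = v0*exp(-k*d) = 951*exp(-0.0004*243) = 862.9 m/s

862.9 m/s


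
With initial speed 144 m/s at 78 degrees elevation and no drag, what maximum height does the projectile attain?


H = (v0*sin(theta))^2 / (2g) = (144*sin(78°))^2 / (2*9.81) = 1011 m

1011 m


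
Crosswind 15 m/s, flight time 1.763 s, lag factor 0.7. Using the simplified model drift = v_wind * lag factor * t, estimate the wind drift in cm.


drift = v_wind * lag * t = 15 * 0.7 * 1.763 = 18.5115 m ≈ 1851 cm

1851 cm


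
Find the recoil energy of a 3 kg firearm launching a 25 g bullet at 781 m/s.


v_r = m_p*v_p/m_gun = 0.025*781/3 = 6.50833 m/s, E_r = 0.5*m_gun*v_r^2 = 0.5*3*6.50833^2 = 63.54 J

63.54 J


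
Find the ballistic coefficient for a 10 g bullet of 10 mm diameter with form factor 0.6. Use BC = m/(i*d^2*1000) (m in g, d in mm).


BC = m/(i*d^2*1000) = 10/(0.6 * 10^2 * 1000) = 0.0001667

0.0001667


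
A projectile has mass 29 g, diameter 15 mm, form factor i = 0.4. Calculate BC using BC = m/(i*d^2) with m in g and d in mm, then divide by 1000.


BC = m/(i*d^2*1000) = 29/(0.4 * 15^2 * 1000) = 0.0003222

0.0003222


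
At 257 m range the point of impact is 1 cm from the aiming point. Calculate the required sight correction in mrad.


1 mrad subtends 1 cm per 10 m of range, so adj = error_cm / (dist_m / 10) = 1 / (257/10) = 0.03891 mrad

0.03891 mrad


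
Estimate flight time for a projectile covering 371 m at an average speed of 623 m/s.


t = d/v = 371/623 = 0.5955 s

0.5955 s


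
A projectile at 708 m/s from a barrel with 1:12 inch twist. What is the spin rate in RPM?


twist_m = 12*0.0254 = 0.3048 m
spin = v/twist = 708/0.3048 = 2322.835 rev/s
RPM = spin*60 = 2322.835*60 ≈ 139370 RPM

139370 RPM


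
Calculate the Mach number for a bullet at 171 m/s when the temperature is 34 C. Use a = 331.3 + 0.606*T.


a = 331.3 + 0.606*(34) = 351.904 m/s
M = v/a = 171/351.904 = 0.4859

0.4859


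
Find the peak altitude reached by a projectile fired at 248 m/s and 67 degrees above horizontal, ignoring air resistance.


H = (v0*sin(theta))^2 / (2g) = (248*sin(67°))^2 / (2*9.81) = 2656 m

2656 m


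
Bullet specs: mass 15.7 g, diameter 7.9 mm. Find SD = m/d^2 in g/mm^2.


SD = m/d^2 = 15.7/7.9^2 = 0.2516 g/mm^2

0.2516 g/mm^2


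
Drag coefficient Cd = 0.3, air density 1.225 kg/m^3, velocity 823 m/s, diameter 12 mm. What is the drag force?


A = pi*(d/2)^2 = pi*(12/2000)^2 = 1.13097e-04 m^2
Fd = 0.5*Cd*rho*A*v^2 = 0.5*0.3*1.225*1.13097e-04*823^2 = 14.08 N

14.08 N


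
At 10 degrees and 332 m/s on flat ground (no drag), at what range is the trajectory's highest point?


R = v0^2*sin(2*theta)/g = 332^2*sin(2*10°)/9.81 = 3842.9 m
apex_dist = R/2 = 3842.9/2 = 1921 m

1921 m


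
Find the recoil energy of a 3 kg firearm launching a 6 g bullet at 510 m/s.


v_r = m_p*v_p/m_gun = 0.006*510/3 = 1.02 m/s, E_r = 0.5*m_gun*v_r^2 = 0.5*3*1.02^2 = 1.561 J

1.561 J


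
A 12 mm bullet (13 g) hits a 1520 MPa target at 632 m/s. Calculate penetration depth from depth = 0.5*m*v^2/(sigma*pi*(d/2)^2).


A = pi*(d/2)^2 = pi*(12/2)^2 = 113.097 mm^2
E = 0.5*m*v^2 = 0.5*0.013*632^2 = 2596.26 J
depth = E/(sigma*A) = 2596.26 J / (1520 MPa * 113.097 mm^2) = 2596.26/(1520 * 113.097) m = 0.0151026 m ≈ 15.1 mm

15.1 mm


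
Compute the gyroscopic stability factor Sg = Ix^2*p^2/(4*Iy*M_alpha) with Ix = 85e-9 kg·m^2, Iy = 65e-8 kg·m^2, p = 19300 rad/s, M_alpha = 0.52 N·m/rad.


Sg = Ix^2 * p^2 / (4 * Iy * M_alpha) = (85e-9)^2 * 19300^2 / (4 * 65e-8 * 0.52) = 1.991

1.991


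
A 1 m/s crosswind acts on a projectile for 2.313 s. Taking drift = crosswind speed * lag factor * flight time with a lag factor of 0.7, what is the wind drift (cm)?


drift = v_wind * lag * t = 1 * 0.7 * 2.313 = 1.6191 m ≈ 161.9 cm

161.9 cm


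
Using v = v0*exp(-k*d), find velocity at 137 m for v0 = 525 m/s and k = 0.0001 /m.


v = v0*exp(-k*d) = 525*exp(-0.0001*137) = 517.9 m/s

517.9 m/s


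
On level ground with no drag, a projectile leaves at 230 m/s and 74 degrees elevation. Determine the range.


R = v0^2 * sin(2*theta) / g = 230^2 * sin(2*74°) / 9.81 = 2858 m

2858 m


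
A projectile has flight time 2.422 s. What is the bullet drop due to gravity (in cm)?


drop = 0.5*g*t^2 = 0.5*9.81*2.422^2 = 28.7731 m ≈ 2877 cm

2877 cm


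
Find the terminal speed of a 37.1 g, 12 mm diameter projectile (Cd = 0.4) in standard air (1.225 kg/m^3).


A = pi*(d/2)^2 = pi*(12/2000)^2 = 1.13097e-04 m^2
vt = sqrt(2mg/(Cd*rho*A)) = sqrt(2*0.0371*9.81/(0.4 * 1.225 * 1.13097e-04)) = 114.6 m/s

114.6 m/s


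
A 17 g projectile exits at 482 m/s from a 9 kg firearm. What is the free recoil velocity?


v_recoil = m_p * v_p / m_gun = 0.017 * 482 / 9 = 0.9104 m/s

0.9104 m/s


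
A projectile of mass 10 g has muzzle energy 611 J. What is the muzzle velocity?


v = sqrt(2*E/m) = sqrt(2*611/0.01) = 349.6 m/s

349.6 m/s


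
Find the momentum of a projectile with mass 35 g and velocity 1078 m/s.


p = m*v = 0.035*1078 = 37.73 kg·m/s

37.73 kg·m/s


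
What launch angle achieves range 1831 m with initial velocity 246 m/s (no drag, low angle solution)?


sin(2*theta) = R*g/v0^2 = 1831*9.81/246^2 = 0.296816, theta = arcsin(0.296816)/2 = 8.633°

8.633 degrees


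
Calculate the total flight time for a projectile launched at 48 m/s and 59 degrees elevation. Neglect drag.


T = 2*v0*sin(theta)/g = 2*48*sin(59°)/9.81 = 8.388 s

8.388 s


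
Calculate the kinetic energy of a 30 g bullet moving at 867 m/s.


E = 0.5*m*v^2 = 0.5*0.03*867^2 = 11275 J

11275 J


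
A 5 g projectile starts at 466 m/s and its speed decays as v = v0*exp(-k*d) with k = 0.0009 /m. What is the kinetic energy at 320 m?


v = v0*exp(-k*d) = 466*exp(-0.0009*320) = 349.389 m/s
E = 0.5*m*v^2 = 0.5*0.005*349.389^2 = 305.2 J

305.2 J


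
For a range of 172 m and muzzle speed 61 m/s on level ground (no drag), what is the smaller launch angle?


sin(2*theta) = R*g/v0^2 = 172*9.81/61^2 = 0.453459, theta = arcsin(0.453459)/2 = 13.48°

13.48 degrees


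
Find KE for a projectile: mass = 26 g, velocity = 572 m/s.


E = 0.5*m*v^2 = 0.5*0.026*572^2 = 4253 J

4253 J


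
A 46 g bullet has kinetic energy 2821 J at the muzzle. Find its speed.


v = sqrt(2*E/m) = sqrt(2*2821/0.046) = 350.2 m/s

350.2 m/s


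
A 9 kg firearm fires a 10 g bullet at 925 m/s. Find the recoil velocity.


v_recoil = m_p * v_p / m_gun = 0.01 * 925 / 9 = 1.028 m/s

1.028 m/s


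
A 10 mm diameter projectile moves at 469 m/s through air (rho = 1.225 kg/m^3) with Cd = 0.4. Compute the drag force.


A = pi*(d/2)^2 = pi*(10/2000)^2 = 7.85398e-05 m^2
Fd = 0.5*Cd*rho*A*v^2 = 0.5*0.4*1.225*7.85398e-05*469^2 = 4.233 N

4.233 N


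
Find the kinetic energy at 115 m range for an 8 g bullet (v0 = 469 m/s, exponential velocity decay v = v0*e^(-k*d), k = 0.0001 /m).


v = v0*exp(-k*d) = 469*exp(-0.0001*115) = 463.637 m/s
E = 0.5*m*v^2 = 0.5*0.008*463.637^2 = 859.8 J

859.8 J


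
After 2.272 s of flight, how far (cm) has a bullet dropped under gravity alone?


drop = 0.5*g*t^2 = 0.5*9.81*2.272^2 = 25.3195 m ≈ 2532 cm

2532 cm


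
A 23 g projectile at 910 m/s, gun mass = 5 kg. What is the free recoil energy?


v_r = m_p*v_p/m_gun = 0.023*910/5 = 4.186 m/s, E_r = 0.5*m_gun*v_r^2 = 0.5*5*4.186^2 = 43.81 J

43.81 J


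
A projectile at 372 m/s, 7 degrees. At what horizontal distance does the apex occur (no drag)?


R = v0^2*sin(2*theta)/g = 372^2*sin(2*7°)/9.81 = 3412.65 m
apex_dist = R/2 = 3412.65/2 = 1706 m

1706 m


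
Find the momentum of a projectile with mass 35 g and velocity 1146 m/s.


p = m*v = 0.035*1146 = 40.11 kg·m/s

40.11 kg·m/s


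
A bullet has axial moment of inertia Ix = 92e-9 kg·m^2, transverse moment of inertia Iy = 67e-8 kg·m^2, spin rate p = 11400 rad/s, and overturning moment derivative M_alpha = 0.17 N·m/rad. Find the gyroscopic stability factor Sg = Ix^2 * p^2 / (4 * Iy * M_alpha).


Sg = Ix^2 * p^2 / (4 * Iy * M_alpha) = (92e-9)^2 * 11400^2 / (4 * 67e-8 * 0.17) = 2.414

2.414


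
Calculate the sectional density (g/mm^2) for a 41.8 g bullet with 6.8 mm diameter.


SD = m/d^2 = 41.8/6.8^2 = 0.904 g/mm^2

0.904 g/mm^2


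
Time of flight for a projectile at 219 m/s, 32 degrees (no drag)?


T = 2*v0*sin(theta)/g = 2*219*sin(32°)/9.81 = 23.66 s

23.66 s


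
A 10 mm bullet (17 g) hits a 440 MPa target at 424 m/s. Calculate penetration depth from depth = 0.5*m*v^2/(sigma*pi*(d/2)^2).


A = pi*(d/2)^2 = pi*(10/2)^2 = 78.5398 mm^2
E = 0.5*m*v^2 = 0.5*0.017*424^2 = 1528.1 J
depth = E/(sigma*A) = 1528.1 J / (440 MPa * 78.5398 mm^2) = 1528.1/(440 * 78.5398) m = 0.0442189 m ≈ 44.22 mm

44.22 mm


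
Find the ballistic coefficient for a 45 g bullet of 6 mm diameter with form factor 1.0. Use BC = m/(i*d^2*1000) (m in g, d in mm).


BC = m/(i*d^2*1000) = 45/(1.0 * 6^2 * 1000) = 0.00125

0.00125


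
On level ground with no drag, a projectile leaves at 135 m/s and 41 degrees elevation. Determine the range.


R = v0^2 * sin(2*theta) / g = 135^2 * sin(2*41°) / 9.81 = 1840 m

1840 m


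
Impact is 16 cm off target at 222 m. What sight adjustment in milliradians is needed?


1 mrad subtends 1 cm per 10 m of range, so adj = error_cm / (dist_m / 10) = 16 / (222/10) = 0.7207 mrad

0.7207 mrad


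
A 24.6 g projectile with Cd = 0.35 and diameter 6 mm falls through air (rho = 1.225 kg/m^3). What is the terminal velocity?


A = pi*(d/2)^2 = pi*(6/2000)^2 = 2.82743e-05 m^2
vt = sqrt(2mg/(Cd*rho*A)) = sqrt(2*0.0246*9.81/(0.35 * 1.225 * 2.82743e-05)) = 199.5 m/s

199.5 m/s


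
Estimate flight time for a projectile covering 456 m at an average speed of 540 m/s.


t = d/v = 456/540 = 0.8444 s

0.8444 s


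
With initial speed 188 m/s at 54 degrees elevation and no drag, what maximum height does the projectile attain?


H = (v0*sin(theta))^2 / (2g) = (188*sin(54°))^2 / (2*9.81) = 1179 m

1179 m


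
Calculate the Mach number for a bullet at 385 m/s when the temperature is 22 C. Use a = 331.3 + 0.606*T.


a = 331.3 + 0.606*(22) = 344.632 m/s
M = v/a = 385/344.632 = 1.117

1.117


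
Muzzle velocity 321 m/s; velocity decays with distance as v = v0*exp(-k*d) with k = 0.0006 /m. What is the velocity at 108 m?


v = v0*exp(-k*d) = 321*exp(-0.0006*108) = 300.9 m/s

300.9 m/s
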